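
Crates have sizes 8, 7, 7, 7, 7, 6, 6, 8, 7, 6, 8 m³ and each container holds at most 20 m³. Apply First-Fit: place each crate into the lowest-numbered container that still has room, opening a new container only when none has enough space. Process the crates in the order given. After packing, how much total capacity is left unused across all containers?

23

container 1: place 8 m³, 12 m³ left
container 1: place 7 m³, 5 m³ left
container 2: place 7 m³, 13 m³ left
container 2: place 7 m³, 6 m³ left
container 3: place 7 m³, 13 m³ left
container 2: place 6 m³, 0 m³ left
container 3: place 6 m³, 7 m³ left
container 4: place 8 m³, 12 m³ left
container 3: place 7 m³, 0 m³ left
container 4: place 6 m³, 6 m³ left
container 5: place 8 m³, 12 m³ left
5 containers × 20 m³ = 100 m³; used 77 m³; unused 23 m³.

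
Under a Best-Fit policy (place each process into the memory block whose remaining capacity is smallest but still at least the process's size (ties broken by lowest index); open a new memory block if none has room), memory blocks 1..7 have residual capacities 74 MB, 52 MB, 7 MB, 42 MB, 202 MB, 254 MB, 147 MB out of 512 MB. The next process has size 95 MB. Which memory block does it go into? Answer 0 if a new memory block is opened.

7

Memory blocks with room: memory block 5 (202 MB), memory block 6 (254 MB), memory block 7 (147 MB).
Tightest fit is memory block 7 with 147 MB free.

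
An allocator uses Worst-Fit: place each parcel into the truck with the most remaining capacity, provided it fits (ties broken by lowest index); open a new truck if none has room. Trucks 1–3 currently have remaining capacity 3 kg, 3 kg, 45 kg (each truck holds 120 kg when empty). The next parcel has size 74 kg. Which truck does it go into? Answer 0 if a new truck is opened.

0

No truck has ≥ 74 kg free, so a new truck is opened.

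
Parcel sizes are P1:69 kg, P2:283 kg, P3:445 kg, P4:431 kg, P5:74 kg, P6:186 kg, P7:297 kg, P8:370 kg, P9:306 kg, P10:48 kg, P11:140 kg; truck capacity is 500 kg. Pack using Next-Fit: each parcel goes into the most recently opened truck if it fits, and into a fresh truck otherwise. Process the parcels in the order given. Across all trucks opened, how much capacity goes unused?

P1 (69 kg) → truck 1 (remaining 431 kg)
P2 (283 kg) → truck 1 (remaining 148 kg)
P3 (445 kg) → truck 2 (remaining 55 kg)
P4 (431 kg) → truck 3 (remaining 69 kg)
P5 (74 kg) → truck 4 (remaining 426 kg)
P6 (186 kg) → truck 4 (remaining 240 kg)
P7 (297 kg) → truck 5 (remaining 203 kg)
P8 (370 kg) → truck 6 (remaining 130 kg)
P9 (306 kg) → truck 7 (remaining 194 kg)
P10 (48 kg) → truck 7 (remaining 146 kg)
P11 (140 kg) → truck 7 (remaining 6 kg)
7 trucks × 500 kg = 3500 kg; used 2649 kg; unused 851 kg.

851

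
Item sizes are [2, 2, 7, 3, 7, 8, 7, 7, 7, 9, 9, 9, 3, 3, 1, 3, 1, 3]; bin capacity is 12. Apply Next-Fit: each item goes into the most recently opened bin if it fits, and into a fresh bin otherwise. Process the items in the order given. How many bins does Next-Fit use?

bin 1: place 2, 10 left
bin 1: place 2, 8 left
bin 1: place 7, 1 left
bin 2: place 3, 9 left
bin 2: place 7, 2 left
bin 3: place 8, 4 left
bin 4: place 7, 5 left
bin 5: place 7, 5 left
bin 6: place 7, 5 left
bin 7: place 9, 3 left
bin 8: place 9, 3 left
bin 9: place 9, 3 left
bin 9: place 3, 0 left
bin 10: place 3, 9 left
bin 10: place 1, 8 left
bin 10: place 3, 5 left
bin 10: place 1, 4 left
bin 10: place 3, 1 left

10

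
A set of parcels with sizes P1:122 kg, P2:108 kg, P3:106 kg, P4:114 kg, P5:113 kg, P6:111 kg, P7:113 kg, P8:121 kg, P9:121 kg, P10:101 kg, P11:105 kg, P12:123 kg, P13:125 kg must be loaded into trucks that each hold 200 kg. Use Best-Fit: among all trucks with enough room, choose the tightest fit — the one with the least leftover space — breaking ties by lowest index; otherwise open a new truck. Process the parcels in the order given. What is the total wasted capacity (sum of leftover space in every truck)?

1117

Put P1 (122 kg) in truck 1; 78 kg remain.
Put P2 (108 kg) in truck 2; 92 kg remain.
Put P3 (106 kg) in truck 3; 94 kg remain.
Put P4 (114 kg) in truck 4; 86 kg remain.
Put P5 (113 kg) in truck 5; 87 kg remain.
Put P6 (111 kg) in truck 6; 89 kg remain.
Put P7 (113 kg) in truck 7; 87 kg remain.
Put P8 (121 kg) in truck 8; 79 kg remain.
Put P9 (121 kg) in truck 9; 79 kg remain.
Put P10 (101 kg) in truck 10; 99 kg remain.
Put P11 (105 kg) in truck 11; 95 kg remain.
Put P12 (123 kg) in truck 12; 77 kg remain.
Put P13 (125 kg) in truck 13; 75 kg remain.
13 trucks × 200 kg = 2600 kg; used 1483 kg; unused 1117 kg.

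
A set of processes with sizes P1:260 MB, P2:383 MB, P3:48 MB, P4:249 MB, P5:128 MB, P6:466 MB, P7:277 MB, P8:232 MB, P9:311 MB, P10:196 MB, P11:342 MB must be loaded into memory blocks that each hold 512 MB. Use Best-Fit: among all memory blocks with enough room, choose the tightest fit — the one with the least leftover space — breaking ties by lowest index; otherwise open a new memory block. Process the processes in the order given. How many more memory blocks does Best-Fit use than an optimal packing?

1

Best-Fit: [260,249] [383,48] [128,277] [466] [232] [311,196] [342] → 7 memory blocks.
Total size 2892 MB; any packing needs at least ⌈2892/512⌉ = 6 memory blocks.
An optimal packing achieves that bound: [466] [383,128] [342,48] [311,196] [277,232] [260,249] → 6 memory blocks.
Excess: 7 − 6 = 1.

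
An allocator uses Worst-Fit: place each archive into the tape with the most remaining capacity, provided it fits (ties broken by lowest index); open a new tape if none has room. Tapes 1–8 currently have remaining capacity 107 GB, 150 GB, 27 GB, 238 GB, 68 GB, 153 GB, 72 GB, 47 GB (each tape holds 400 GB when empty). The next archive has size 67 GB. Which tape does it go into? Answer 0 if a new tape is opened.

Tapes with room: tape 1 (107 GB), tape 2 (150 GB), tape 4 (238 GB), tape 5 (68 GB), tape 6 (153 GB), tape 7 (72 GB).
Most room is tape 4 with 238 GB free.

4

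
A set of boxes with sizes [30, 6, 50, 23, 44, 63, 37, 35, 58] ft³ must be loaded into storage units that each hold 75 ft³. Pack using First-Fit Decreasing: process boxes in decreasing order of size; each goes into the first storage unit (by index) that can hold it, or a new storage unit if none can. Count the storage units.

Sorted descending: 63, 58, 50, 44, 37, 35, 30, 23, 6.
63 ft³ → storage unit 1 (remaining 12 ft³)
58 ft³ → storage unit 2 (remaining 17 ft³)
50 ft³ → storage unit 3 (remaining 25 ft³)
44 ft³ → storage unit 4 (remaining 31 ft³)
37 ft³ → storage unit 5 (remaining 38 ft³)
35 ft³ → storage unit 5 (remaining 3 ft³)
30 ft³ → storage unit 4 (remaining 1 ft³)
23 ft³ → storage unit 3 (remaining 2 ft³)
6 ft³ → storage unit 1 (remaining 6 ft³)
Final storage units: [63,6] [58] [50,23] [44,30] [37,35].

5 storage units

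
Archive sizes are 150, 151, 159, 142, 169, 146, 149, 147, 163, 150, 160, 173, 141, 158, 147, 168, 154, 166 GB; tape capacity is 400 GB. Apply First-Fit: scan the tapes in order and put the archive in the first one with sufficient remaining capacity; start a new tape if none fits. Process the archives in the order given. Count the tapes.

tape 1: place 150 GB, 250 GB left
tape 1: place 151 GB, 99 GB left
tape 2: place 159 GB, 241 GB left
tape 2: place 142 GB, 99 GB left
tape 3: place 169 GB, 231 GB left
tape 3: place 146 GB, 85 GB left
tape 4: place 149 GB, 251 GB left
tape 4: place 147 GB, 104 GB left
tape 5: place 163 GB, 237 GB left
tape 5: place 150 GB, 87 GB left
tape 6: place 160 GB, 240 GB left
tape 6: place 173 GB, 67 GB left
tape 7: place 141 GB, 259 GB left
tape 7: place 158 GB, 101 GB left
tape 8: place 147 GB, 253 GB left
tape 8: place 168 GB, 85 GB left
tape 9: place 154 GB, 246 GB left
tape 9: place 166 GB, 80 GB left
Final tapes: [150,151] [159,142] [169,146] [149,147] [163,150] [160,173] [141,158] [147,168] [154,166].

9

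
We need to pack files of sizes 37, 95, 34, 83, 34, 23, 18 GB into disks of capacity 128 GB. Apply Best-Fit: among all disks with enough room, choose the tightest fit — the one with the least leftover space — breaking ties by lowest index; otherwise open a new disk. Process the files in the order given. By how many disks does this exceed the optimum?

0

Best-Fit: [37,34,18] [95,23] [83,34] → 3 disks.
Total size 324 GB; any packing needs at least ⌈324/128⌉ = 3 disks.
So 3 is already optimal.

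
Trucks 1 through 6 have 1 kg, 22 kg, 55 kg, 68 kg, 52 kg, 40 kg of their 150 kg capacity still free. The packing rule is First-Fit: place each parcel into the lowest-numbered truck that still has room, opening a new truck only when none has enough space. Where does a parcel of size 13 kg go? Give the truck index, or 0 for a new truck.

Trucks with room: truck 2 (22 kg), truck 3 (55 kg), truck 4 (68 kg), truck 5 (52 kg), truck 6 (40 kg).
The first with room is truck 2.

2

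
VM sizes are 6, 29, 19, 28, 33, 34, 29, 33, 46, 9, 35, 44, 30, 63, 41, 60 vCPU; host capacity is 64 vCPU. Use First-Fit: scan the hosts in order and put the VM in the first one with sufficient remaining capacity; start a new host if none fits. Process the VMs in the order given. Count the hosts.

10

Put 6 vCPU in host 1; 58 vCPU remain.
Put 29 vCPU in host 1; 29 vCPU remain.
Put 19 vCPU in host 1; 10 vCPU remain.
Put 28 vCPU in host 2; 36 vCPU remain.
Put 33 vCPU in host 2; 3 vCPU remain.
Put 34 vCPU in host 3; 30 vCPU remain.
Put 29 vCPU in host 3; 1 vCPU remain.
Put 33 vCPU in host 4; 31 vCPU remain.
Put 46 vCPU in host 5; 18 vCPU remain.
Put 9 vCPU in host 1; 1 vCPU remain.
Put 35 vCPU in host 6; 29 vCPU remain.
Put 44 vCPU in host 7; 20 vCPU remain.
Put 30 vCPU in host 4; 1 vCPU remain.
Put 63 vCPU in host 8; 1 vCPU remain.
Put 41 vCPU in host 9; 23 vCPU remain.
Put 60 vCPU in host 10; 4 vCPU remain.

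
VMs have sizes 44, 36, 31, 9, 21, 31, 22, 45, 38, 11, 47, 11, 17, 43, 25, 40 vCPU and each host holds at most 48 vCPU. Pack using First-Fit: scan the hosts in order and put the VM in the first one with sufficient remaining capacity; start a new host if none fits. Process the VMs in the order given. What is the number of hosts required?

11

Put 44 vCPU in host 1; 4 vCPU remain.
Put 36 vCPU in host 2; 12 vCPU remain.
Put 31 vCPU in host 3; 17 vCPU remain.
Put 9 vCPU in host 2; 3 vCPU remain.
Put 21 vCPU in host 4; 27 vCPU remain.
Put 31 vCPU in host 5; 17 vCPU remain.
Put 22 vCPU in host 4; 5 vCPU remain.
Put 45 vCPU in host 6; 3 vCPU remain.
Put 38 vCPU in host 7; 10 vCPU remain.
Put 11 vCPU in host 3; 6 vCPU remain.
Put 47 vCPU in host 8; 1 vCPU remain.
Put 11 vCPU in host 5; 6 vCPU remain.
Put 17 vCPU in host 9; 31 vCPU remain.
Put 43 vCPU in host 10; 5 vCPU remain.
Put 25 vCPU in host 9; 6 vCPU remain.
Put 40 vCPU in host 11; 8 vCPU remain.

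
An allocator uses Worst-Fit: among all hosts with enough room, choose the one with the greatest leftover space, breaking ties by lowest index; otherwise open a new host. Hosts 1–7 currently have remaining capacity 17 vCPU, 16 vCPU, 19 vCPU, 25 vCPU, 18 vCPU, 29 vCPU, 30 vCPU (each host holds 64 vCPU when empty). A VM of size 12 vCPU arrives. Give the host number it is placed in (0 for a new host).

Hosts with room: host 1 (17 vCPU), host 2 (16 vCPU), host 3 (19 vCPU), host 4 (25 vCPU), host 5 (18 vCPU), host 6 (29 vCPU), host 7 (30 vCPU).
Most room is host 7 with 30 vCPU free.

7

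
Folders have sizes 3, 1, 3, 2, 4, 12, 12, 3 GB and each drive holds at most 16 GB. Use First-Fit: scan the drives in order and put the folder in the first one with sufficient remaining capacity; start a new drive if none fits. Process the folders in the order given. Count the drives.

3 drives

3 GB → drive 1 (remaining 13 GB)
1 GB → drive 1 (remaining 12 GB)
3 GB → drive 1 (remaining 9 GB)
2 GB → drive 1 (remaining 7 GB)
4 GB → drive 1 (remaining 3 GB)
12 GB → drive 2 (remaining 4 GB)
12 GB → drive 3 (remaining 4 GB)
3 GB → drive 1 (remaining 0 GB)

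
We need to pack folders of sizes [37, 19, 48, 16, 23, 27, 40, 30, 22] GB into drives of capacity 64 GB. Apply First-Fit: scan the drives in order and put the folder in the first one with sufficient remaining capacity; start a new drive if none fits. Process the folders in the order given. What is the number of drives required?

5 drives

Put 37 GB in drive 1; 27 GB remain.
Put 19 GB in drive 1; 8 GB remain.
Put 48 GB in drive 2; 16 GB remain.
Put 16 GB in drive 2; 0 GB remain.
Put 23 GB in drive 3; 41 GB remain.
Put 27 GB in drive 3; 14 GB remain.
Put 40 GB in drive 4; 24 GB remain.
Put 30 GB in drive 5; 34 GB remain.
Put 22 GB in drive 4; 2 GB remain.
Final drives: [37,19] [48,16] [23,27] [40,22] [30].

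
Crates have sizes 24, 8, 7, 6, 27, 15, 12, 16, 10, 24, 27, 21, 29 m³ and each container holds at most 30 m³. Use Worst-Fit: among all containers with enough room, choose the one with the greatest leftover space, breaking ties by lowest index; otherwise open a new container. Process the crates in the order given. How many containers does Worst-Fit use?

9

container 1: place 24 m³, 6 m³ left
container 2: place 8 m³, 22 m³ left
container 2: place 7 m³, 15 m³ left
container 2: place 6 m³, 9 m³ left
container 3: place 27 m³, 3 m³ left
container 4: place 15 m³, 15 m³ left
container 4: place 12 m³, 3 m³ left
container 5: place 16 m³, 14 m³ left
container 5: place 10 m³, 4 m³ left
container 6: place 24 m³, 6 m³ left
container 7: place 27 m³, 3 m³ left
container 8: place 21 m³, 9 m³ left
container 9: place 29 m³, 1 m³ left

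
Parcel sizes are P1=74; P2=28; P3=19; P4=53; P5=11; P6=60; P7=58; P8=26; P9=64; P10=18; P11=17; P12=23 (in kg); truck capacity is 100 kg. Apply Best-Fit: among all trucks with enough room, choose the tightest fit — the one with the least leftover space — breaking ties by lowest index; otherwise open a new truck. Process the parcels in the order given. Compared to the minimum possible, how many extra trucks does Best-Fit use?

Best-Fit: [74,19] [28,53,11] [60,26] [58,23] [64,18,17] → 5 trucks.
Total size 451 kg; any packing needs at least ⌈451/100⌉ = 5 trucks.
So 5 is already optimal.

0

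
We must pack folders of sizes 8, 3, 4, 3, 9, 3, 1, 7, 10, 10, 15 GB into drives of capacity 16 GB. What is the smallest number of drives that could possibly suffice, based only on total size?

Total size = 8 + 3 + 4 + 3 + 9 + 3 + 1 + 7 + 10 + 10 + 15 = 73 GB.
⌈73 / 16⌉ = 5.

5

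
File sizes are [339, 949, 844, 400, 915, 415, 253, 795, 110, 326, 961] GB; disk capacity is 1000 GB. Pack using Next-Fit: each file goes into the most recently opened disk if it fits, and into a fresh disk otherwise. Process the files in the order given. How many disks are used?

9

disk 1: place 339 GB, 661 GB left
disk 2: place 949 GB, 51 GB left
disk 3: place 844 GB, 156 GB left
disk 4: place 400 GB, 600 GB left
disk 5: place 915 GB, 85 GB left
disk 6: place 415 GB, 585 GB left
disk 6: place 253 GB, 332 GB left
disk 7: place 795 GB, 205 GB left
disk 7: place 110 GB, 95 GB left
disk 8: place 326 GB, 674 GB left
disk 9: place 961 GB, 39 GB left
Final disks: [339] [949] [844] [400] [915] [415,253] [795,110] [326] [961].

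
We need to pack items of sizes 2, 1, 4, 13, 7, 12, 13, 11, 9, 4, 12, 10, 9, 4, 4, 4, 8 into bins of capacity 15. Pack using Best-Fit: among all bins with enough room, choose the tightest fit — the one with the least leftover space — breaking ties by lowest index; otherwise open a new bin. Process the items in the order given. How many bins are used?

2 → bin 1 (remaining 13)
1 → bin 1 (remaining 12)
4 → bin 1 (remaining 8)
13 → bin 2 (remaining 2)
7 → bin 1 (remaining 1)
12 → bin 3 (remaining 3)
13 → bin 4 (remaining 2)
11 → bin 5 (remaining 4)
9 → bin 6 (remaining 6)
4 → bin 5 (remaining 0)
12 → bin 7 (remaining 3)
10 → bin 8 (remaining 5)
9 → bin 9 (remaining 6)
4 → bin 8 (remaining 1)
4 → bin 6 (remaining 2)
4 → bin 9 (remaining 2)
8 → bin 10 (remaining 7)
Final bins: [2,1,4,7] [13] [12] [13] [11,4] [9,4] [12] [10,4] [9,4] [8].

10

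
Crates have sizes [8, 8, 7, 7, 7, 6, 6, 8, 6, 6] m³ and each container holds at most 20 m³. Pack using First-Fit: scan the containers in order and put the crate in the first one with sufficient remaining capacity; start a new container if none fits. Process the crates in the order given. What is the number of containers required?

4

container 1: place 8 m³, 12 m³ left
container 1: place 8 m³, 4 m³ left
container 2: place 7 m³, 13 m³ left
container 2: place 7 m³, 6 m³ left
container 3: place 7 m³, 13 m³ left
container 2: place 6 m³, 0 m³ left
container 3: place 6 m³, 7 m³ left
container 4: place 8 m³, 12 m³ left
container 3: place 6 m³, 1 m³ left
container 4: place 6 m³, 6 m³ left
Final containers: [8,8] [7,7,6] [7,6,6] [8,6].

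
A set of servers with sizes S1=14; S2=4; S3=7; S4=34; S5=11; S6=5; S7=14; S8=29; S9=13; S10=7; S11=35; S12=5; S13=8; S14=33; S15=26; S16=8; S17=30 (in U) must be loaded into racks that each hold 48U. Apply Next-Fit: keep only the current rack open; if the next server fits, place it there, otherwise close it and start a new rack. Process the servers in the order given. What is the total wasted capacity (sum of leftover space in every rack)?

101

S1 (14U) → rack 1 (remaining 34U)
S2 (4U) → rack 1 (remaining 30U)
S3 (7U) → rack 1 (remaining 23U)
S4 (34U) → rack 2 (remaining 14U)
S5 (11U) → rack 2 (remaining 3U)
S6 (5U) → rack 3 (remaining 43U)
S7 (14U) → rack 3 (remaining 29U)
S8 (29U) → rack 3 (remaining 0U)
S9 (13U) → rack 4 (remaining 35U)
S10 (7U) → rack 4 (remaining 28U)
S11 (35U) → rack 5 (remaining 13U)
S12 (5U) → rack 5 (remaining 8U)
S13 (8U) → rack 5 (remaining 0U)
S14 (33U) → rack 6 (remaining 15U)
S15 (26U) → rack 7 (remaining 22U)
S16 (8U) → rack 7 (remaining 14U)
S17 (30U) → rack 8 (remaining 18U)
8 racks × 48U = 384U; used 283U; unused 101U.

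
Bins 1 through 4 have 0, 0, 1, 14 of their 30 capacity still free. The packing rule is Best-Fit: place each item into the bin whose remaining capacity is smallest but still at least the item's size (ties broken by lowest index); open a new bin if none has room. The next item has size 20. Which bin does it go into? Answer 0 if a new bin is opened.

0

No bin has ≥ 20 free, so a new bin is opened.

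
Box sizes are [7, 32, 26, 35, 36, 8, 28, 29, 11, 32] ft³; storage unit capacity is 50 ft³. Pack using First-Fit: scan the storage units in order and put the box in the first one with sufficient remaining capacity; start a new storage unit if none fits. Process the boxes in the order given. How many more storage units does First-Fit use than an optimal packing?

First-Fit: [7,32,8] [26,11] [35] [36] [28] [29] [32] → 7 storage units.
7 boxes exceed 25 ft³ (half the capacity), and no two of those can share a storage unit, so at least 7 storage units are needed.
So 7 is already optimal.

0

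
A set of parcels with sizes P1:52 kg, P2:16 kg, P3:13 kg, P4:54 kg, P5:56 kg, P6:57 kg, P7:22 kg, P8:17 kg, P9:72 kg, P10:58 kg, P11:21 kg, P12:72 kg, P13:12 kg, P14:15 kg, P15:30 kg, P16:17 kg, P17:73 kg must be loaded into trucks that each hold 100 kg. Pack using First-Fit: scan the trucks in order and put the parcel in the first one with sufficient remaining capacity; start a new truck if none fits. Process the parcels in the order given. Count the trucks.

truck 1: place P1 (52 kg), 48 kg left
truck 1: place P2 (16 kg), 32 kg left
truck 1: place P3 (13 kg), 19 kg left
truck 2: place P4 (54 kg), 46 kg left
truck 3: place P5 (56 kg), 44 kg left
truck 4: place P6 (57 kg), 43 kg left
truck 2: place P7 (22 kg), 24 kg left
truck 1: place P8 (17 kg), 2 kg left
truck 5: place P9 (72 kg), 28 kg left
truck 6: place P10 (58 kg), 42 kg left
truck 2: place P11 (21 kg), 3 kg left
truck 7: place P12 (72 kg), 28 kg left
truck 3: place P13 (12 kg), 32 kg left
truck 3: place P14 (15 kg), 17 kg left
truck 4: place P15 (30 kg), 13 kg left
truck 3: place P16 (17 kg), 0 kg left
truck 8: place P17 (73 kg), 27 kg left
Final trucks: [52,16,13,17] [54,22,21] [56,12,15,17] [57,30] [72] [58] [72] [73].

8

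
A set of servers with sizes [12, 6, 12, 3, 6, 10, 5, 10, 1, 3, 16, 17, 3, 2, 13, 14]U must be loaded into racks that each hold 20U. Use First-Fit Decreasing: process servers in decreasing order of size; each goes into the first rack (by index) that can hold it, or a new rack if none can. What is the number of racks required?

Sorted descending: 17, 16, 14, 13, 12, 12, 10, 10, 6, 6, 5, 3, 3, 3, 2, 1.
17U → rack 1 (remaining 3U)
16U → rack 2 (remaining 4U)
14U → rack 3 (remaining 6U)
13U → rack 4 (remaining 7U)
12U → rack 5 (remaining 8U)
12U → rack 6 (remaining 8U)
10U → rack 7 (remaining 10U)
10U → rack 7 (remaining 0U)
6U → rack 3 (remaining 0U)
6U → rack 4 (remaining 1U)
5U → rack 5 (remaining 3U)
3U → rack 1 (remaining 0U)
3U → rack 2 (remaining 1U)
3U → rack 5 (remaining 0U)
2U → rack 6 (remaining 6U)
1U → rack 2 (remaining 0U)
Final racks: [17,3] [16,3,1] [14,6] [13,6] [12,5,3] [12,2] [10,10].

7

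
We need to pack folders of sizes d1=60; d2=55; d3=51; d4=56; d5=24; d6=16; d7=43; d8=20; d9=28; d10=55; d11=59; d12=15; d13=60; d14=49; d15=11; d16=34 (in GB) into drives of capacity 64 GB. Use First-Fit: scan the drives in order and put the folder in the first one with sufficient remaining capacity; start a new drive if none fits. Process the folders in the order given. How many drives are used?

11 drives

d1 (60 GB) → drive 1 (remaining 4 GB)
d2 (55 GB) → drive 2 (remaining 9 GB)
d3 (51 GB) → drive 3 (remaining 13 GB)
d4 (56 GB) → drive 4 (remaining 8 GB)
d5 (24 GB) → drive 5 (remaining 40 GB)
d6 (16 GB) → drive 5 (remaining 24 GB)
d7 (43 GB) → drive 6 (remaining 21 GB)
d8 (20 GB) → drive 5 (remaining 4 GB)
d9 (28 GB) → drive 7 (remaining 36 GB)
d10 (55 GB) → drive 8 (remaining 9 GB)
d11 (59 GB) → drive 9 (remaining 5 GB)
d12 (15 GB) → drive 6 (remaining 6 GB)
d13 (60 GB) → drive 10 (remaining 4 GB)
d14 (49 GB) → drive 11 (remaining 15 GB)
d15 (11 GB) → drive 3 (remaining 2 GB)
d16 (34 GB) → drive 7 (remaining 2 GB)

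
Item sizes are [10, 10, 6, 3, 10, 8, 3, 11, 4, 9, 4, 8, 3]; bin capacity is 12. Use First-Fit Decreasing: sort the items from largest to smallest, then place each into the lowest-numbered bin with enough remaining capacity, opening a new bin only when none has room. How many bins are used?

8 bins

Sorted descending: 11, 10, 10, 10, 9, 8, 8, 6, 4, 4, 3, 3, 3.
Put 11 in bin 1; 1 remain.
Put 10 in bin 2; 2 remain.
Put 10 in bin 3; 2 remain.
Put 10 in bin 4; 2 remain.
Put 9 in bin 5; 3 remain.
Put 8 in bin 6; 4 remain.
Put 8 in bin 7; 4 remain.
Put 6 in bin 8; 6 remain.
Put 4 in bin 6; 0 remain.
Put 4 in bin 7; 0 remain.
Put 3 in bin 5; 0 remain.
Put 3 in bin 8; 3 remain.
Put 3 in bin 8; 0 remain.
Final bins: [11] [10] [10] [10] [9,3] [8,4] [8,4] [6,3,3].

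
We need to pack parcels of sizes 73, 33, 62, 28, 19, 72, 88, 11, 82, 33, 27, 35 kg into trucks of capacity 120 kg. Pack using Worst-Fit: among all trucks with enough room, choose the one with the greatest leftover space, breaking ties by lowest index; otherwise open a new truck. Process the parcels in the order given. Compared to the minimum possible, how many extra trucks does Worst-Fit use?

Worst-Fit: [73,33] [62,28,19] [72,11,27] [88] [82,33] [35] → 6 trucks.
Total size 563 kg; any packing needs at least ⌈563/120⌉ = 5 trucks.
An optimal packing achieves that bound: [88,28] [82,35] [73,33,11] [72,33] [62,27,19] → 5 trucks.
Excess: 6 − 5 = 1.

1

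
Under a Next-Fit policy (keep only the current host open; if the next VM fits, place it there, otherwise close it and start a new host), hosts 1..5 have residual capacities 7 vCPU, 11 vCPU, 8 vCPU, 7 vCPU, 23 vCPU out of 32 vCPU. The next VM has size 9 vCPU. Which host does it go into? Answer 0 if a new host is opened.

Next-Fit only looks at host 5, which has 23 vCPU free.
9 vCPU fits there.

5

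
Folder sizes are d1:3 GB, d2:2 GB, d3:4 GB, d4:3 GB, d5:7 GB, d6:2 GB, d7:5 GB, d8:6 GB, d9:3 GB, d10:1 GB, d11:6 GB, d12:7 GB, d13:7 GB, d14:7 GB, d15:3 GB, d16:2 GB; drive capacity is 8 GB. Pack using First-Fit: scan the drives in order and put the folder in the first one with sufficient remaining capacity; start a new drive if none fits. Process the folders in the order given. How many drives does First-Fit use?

10

drive 1: place d1 (3 GB), 5 GB left
drive 1: place d2 (2 GB), 3 GB left
drive 2: place d3 (4 GB), 4 GB left
drive 1: place d4 (3 GB), 0 GB left
drive 3: place d5 (7 GB), 1 GB left
drive 2: place d6 (2 GB), 2 GB left
drive 4: place d7 (5 GB), 3 GB left
drive 5: place d8 (6 GB), 2 GB left
drive 4: place d9 (3 GB), 0 GB left
drive 2: place d10 (1 GB), 1 GB left
drive 6: place d11 (6 GB), 2 GB left
drive 7: place d12 (7 GB), 1 GB left
drive 8: place d13 (7 GB), 1 GB left
drive 9: place d14 (7 GB), 1 GB left
drive 10: place d15 (3 GB), 5 GB left
drive 5: place d16 (2 GB), 0 GB left
Final drives: [3,2,3] [4,2,1] [7] [5,3] [6,2] [6] [7] [7] [7] [3].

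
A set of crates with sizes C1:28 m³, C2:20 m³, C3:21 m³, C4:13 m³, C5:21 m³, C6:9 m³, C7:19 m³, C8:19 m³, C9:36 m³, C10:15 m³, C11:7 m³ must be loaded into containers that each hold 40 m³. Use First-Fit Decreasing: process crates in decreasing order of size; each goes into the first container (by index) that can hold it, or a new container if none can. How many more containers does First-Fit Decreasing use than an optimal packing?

0

First-Fit Decreasing: [36] [28,9] [21,19] [21,19] [20,15] [13,7] → 6 containers.
Total size 208 m³; any packing needs at least ⌈208/40⌉ = 6 containers.
So 6 is already optimal.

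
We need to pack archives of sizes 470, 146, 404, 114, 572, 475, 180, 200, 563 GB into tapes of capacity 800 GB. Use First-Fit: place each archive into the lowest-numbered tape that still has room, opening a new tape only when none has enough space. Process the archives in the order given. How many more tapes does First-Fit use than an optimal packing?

First-Fit: [470,146,114] [404,180,200] [572] [475] [563] → 5 tapes.
5 archives exceed 400 GB (half the capacity), and no two of those can share a tape, so at least 5 tapes are needed.
So 5 is already optimal.

0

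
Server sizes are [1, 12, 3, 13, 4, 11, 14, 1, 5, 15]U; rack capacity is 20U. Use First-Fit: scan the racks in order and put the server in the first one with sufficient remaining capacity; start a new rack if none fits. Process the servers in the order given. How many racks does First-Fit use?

rack 1: place 1U, 19U left
rack 1: place 12U, 7U left
rack 1: place 3U, 4U left
rack 2: place 13U, 7U left
rack 1: place 4U, 0U left
rack 3: place 11U, 9U left
rack 4: place 14U, 6U left
rack 2: place 1U, 6U left
rack 2: place 5U, 1U left
rack 5: place 15U, 5U left
Final racks: [1,12,3,4] [13,1,5] [11] [14] [15].

5 racks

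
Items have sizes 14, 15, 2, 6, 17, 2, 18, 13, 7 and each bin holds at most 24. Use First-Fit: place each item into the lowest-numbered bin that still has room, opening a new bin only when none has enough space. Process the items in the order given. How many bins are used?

14 → bin 1 (remaining 10)
15 → bin 2 (remaining 9)
2 → bin 1 (remaining 8)
6 → bin 1 (remaining 2)
17 → bin 3 (remaining 7)
2 → bin 1 (remaining 0)
18 → bin 4 (remaining 6)
13 → bin 5 (remaining 11)
7 → bin 2 (remaining 2)

5 bins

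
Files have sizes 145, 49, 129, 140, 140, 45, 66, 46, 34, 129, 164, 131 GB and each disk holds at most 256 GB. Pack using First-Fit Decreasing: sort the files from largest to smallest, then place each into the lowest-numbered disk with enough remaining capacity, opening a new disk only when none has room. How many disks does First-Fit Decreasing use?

7

Sorted descending: 164, 145, 140, 140, 131, 129, 129, 66, 49, 46, 45, 34.
164 GB → disk 1 (remaining 92 GB)
145 GB → disk 2 (remaining 111 GB)
140 GB → disk 3 (remaining 116 GB)
140 GB → disk 4 (remaining 116 GB)
131 GB → disk 5 (remaining 125 GB)
129 GB → disk 6 (remaining 127 GB)
129 GB → disk 7 (remaining 127 GB)
66 GB → disk 1 (remaining 26 GB)
49 GB → disk 2 (remaining 62 GB)
46 GB → disk 2 (remaining 16 GB)
45 GB → disk 3 (remaining 71 GB)
34 GB → disk 3 (remaining 37 GB)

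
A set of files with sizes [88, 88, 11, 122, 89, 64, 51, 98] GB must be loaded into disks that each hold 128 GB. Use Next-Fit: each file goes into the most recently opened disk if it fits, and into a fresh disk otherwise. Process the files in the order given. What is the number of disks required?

88 GB → disk 1 (remaining 40 GB)
88 GB → disk 2 (remaining 40 GB)
11 GB → disk 2 (remaining 29 GB)
122 GB → disk 3 (remaining 6 GB)
89 GB → disk 4 (remaining 39 GB)
64 GB → disk 5 (remaining 64 GB)
51 GB → disk 5 (remaining 13 GB)
98 GB → disk 6 (remaining 30 GB)
Final disks: [88] [88,11] [122] [89] [64,51] [98].

6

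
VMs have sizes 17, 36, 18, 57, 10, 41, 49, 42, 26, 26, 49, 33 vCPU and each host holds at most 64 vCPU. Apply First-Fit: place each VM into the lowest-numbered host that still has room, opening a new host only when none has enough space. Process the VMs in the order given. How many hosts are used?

17 vCPU → host 1 (remaining 47 vCPU)
36 vCPU → host 1 (remaining 11 vCPU)
18 vCPU → host 2 (remaining 46 vCPU)
57 vCPU → host 3 (remaining 7 vCPU)
10 vCPU → host 1 (remaining 1 vCPU)
41 vCPU → host 2 (remaining 5 vCPU)
49 vCPU → host 4 (remaining 15 vCPU)
42 vCPU → host 5 (remaining 22 vCPU)
26 vCPU → host 6 (remaining 38 vCPU)
26 vCPU → host 6 (remaining 12 vCPU)
49 vCPU → host 7 (remaining 15 vCPU)
33 vCPU → host 8 (remaining 31 vCPU)
Final hosts: [17,36,10] [18,41] [57] [49] [42] [26,26] [49] [33].

8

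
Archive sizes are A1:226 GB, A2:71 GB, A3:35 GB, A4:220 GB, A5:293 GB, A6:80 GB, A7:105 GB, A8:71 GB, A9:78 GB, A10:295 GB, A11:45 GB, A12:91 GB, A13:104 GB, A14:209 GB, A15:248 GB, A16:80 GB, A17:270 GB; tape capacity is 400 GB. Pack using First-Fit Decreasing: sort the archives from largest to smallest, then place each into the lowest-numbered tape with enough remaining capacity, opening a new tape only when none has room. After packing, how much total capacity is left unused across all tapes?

279

Sorted descending: 295, 293, 270, 248, 226, 220, 209, 105, 104, 91, 80, 80, 78, 71, 71, 45, 35.
295 GB → tape 1 (remaining 105 GB)
293 GB → tape 2 (remaining 107 GB)
270 GB → tape 3 (remaining 130 GB)
248 GB → tape 4 (remaining 152 GB)
226 GB → tape 5 (remaining 174 GB)
220 GB → tape 6 (remaining 180 GB)
209 GB → tape 7 (remaining 191 GB)
105 GB → tape 1 (remaining 0 GB)
104 GB → tape 2 (remaining 3 GB)
91 GB → tape 3 (remaining 39 GB)
80 GB → tape 4 (remaining 72 GB)
80 GB → tape 5 (remaining 94 GB)
78 GB → tape 5 (remaining 16 GB)
71 GB → tape 4 (remaining 1 GB)
71 GB → tape 6 (remaining 109 GB)
45 GB → tape 6 (remaining 64 GB)
35 GB → tape 3 (remaining 4 GB)
7 tapes × 400 GB = 2800 GB; used 2521 GB; unused 279 GB.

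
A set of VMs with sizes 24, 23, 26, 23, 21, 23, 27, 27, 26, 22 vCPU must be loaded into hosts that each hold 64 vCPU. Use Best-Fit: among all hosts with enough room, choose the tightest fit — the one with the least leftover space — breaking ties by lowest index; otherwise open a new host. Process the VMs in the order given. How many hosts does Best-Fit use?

24 vCPU → host 1 (remaining 40 vCPU)
23 vCPU → host 1 (remaining 17 vCPU)
26 vCPU → host 2 (remaining 38 vCPU)
23 vCPU → host 2 (remaining 15 vCPU)
21 vCPU → host 3 (remaining 43 vCPU)
23 vCPU → host 3 (remaining 20 vCPU)
27 vCPU → host 4 (remaining 37 vCPU)
27 vCPU → host 4 (remaining 10 vCPU)
26 vCPU → host 5 (remaining 38 vCPU)
22 vCPU → host 5 (remaining 16 vCPU)
Final hosts: [24,23] [26,23] [21,23] [27,27] [26,22].

5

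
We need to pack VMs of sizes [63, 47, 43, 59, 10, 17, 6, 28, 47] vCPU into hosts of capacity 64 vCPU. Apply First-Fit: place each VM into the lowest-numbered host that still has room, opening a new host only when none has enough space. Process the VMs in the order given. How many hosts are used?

6 hosts

Put 63 vCPU in host 1; 1 vCPU remain.
Put 47 vCPU in host 2; 17 vCPU remain.
Put 43 vCPU in host 3; 21 vCPU remain.
Put 59 vCPU in host 4; 5 vCPU remain.
Put 10 vCPU in host 2; 7 vCPU remain.
Put 17 vCPU in host 3; 4 vCPU remain.
Put 6 vCPU in host 2; 1 vCPU remain.
Put 28 vCPU in host 5; 36 vCPU remain.
Put 47 vCPU in host 6; 17 vCPU remain.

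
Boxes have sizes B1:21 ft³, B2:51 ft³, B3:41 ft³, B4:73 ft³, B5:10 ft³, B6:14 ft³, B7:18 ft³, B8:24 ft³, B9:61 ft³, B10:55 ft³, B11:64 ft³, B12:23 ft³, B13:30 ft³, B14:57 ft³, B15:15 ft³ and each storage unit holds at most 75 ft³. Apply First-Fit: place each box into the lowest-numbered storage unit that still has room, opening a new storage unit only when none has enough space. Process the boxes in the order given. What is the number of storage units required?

9 storage units

Put B1 (21 ft³) in storage unit 1; 54 ft³ remain.
Put B2 (51 ft³) in storage unit 1; 3 ft³ remain.
Put B3 (41 ft³) in storage unit 2; 34 ft³ remain.
Put B4 (73 ft³) in storage unit 3; 2 ft³ remain.
Put B5 (10 ft³) in storage unit 2; 24 ft³ remain.
Put B6 (14 ft³) in storage unit 2; 10 ft³ remain.
Put B7 (18 ft³) in storage unit 4; 57 ft³ remain.
Put B8 (24 ft³) in storage unit 4; 33 ft³ remain.
Put B9 (61 ft³) in storage unit 5; 14 ft³ remain.
Put B10 (55 ft³) in storage unit 6; 20 ft³ remain.
Put B11 (64 ft³) in storage unit 7; 11 ft³ remain.
Put B12 (23 ft³) in storage unit 4; 10 ft³ remain.
Put B13 (30 ft³) in storage unit 8; 45 ft³ remain.
Put B14 (57 ft³) in storage unit 9; 18 ft³ remain.
Put B15 (15 ft³) in storage unit 6; 5 ft³ remain.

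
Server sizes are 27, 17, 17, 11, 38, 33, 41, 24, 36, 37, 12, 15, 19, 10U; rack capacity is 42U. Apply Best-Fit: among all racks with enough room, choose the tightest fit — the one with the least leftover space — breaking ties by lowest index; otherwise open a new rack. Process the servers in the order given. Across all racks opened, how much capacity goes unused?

27U → rack 1 (remaining 15U)
17U → rack 2 (remaining 25U)
17U → rack 2 (remaining 8U)
11U → rack 1 (remaining 4U)
38U → rack 3 (remaining 4U)
33U → rack 4 (remaining 9U)
41U → rack 5 (remaining 1U)
24U → rack 6 (remaining 18U)
36U → rack 7 (remaining 6U)
37U → rack 8 (remaining 5U)
12U → rack 6 (remaining 6U)
15U → rack 9 (remaining 27U)
19U → rack 9 (remaining 8U)
10U → rack 10 (remaining 32U)
10 racks × 42U = 420U; used 337U; unused 83U.

83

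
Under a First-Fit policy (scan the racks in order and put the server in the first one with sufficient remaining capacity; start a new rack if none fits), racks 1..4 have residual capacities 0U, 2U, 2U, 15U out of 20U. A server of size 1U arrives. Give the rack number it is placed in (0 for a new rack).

Racks with room: rack 2 (2U), rack 3 (2U), rack 4 (15U).
The first with room is rack 2.

2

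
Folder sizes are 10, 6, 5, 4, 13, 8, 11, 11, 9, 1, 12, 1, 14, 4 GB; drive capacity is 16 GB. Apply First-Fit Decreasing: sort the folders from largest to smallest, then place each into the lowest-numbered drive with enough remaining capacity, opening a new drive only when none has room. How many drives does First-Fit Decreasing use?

Sorted descending: 14, 13, 12, 11, 11, 10, 9, 8, 6, 5, 4, 4, 1, 1.
Put 14 GB in drive 1; 2 GB remain.
Put 13 GB in drive 2; 3 GB remain.
Put 12 GB in drive 3; 4 GB remain.
Put 11 GB in drive 4; 5 GB remain.
Put 11 GB in drive 5; 5 GB remain.
Put 10 GB in drive 6; 6 GB remain.
Put 9 GB in drive 7; 7 GB remain.
Put 8 GB in drive 8; 8 GB remain.
Put 6 GB in drive 6; 0 GB remain.
Put 5 GB in drive 4; 0 GB remain.
Put 4 GB in drive 3; 0 GB remain.
Put 4 GB in drive 5; 1 GB remain.
Put 1 GB in drive 1; 1 GB remain.
Put 1 GB in drive 1; 0 GB remain.
Final drives: [14,1,1] [13] [12,4] [11,5] [11,4] [10,6] [9] [8].

8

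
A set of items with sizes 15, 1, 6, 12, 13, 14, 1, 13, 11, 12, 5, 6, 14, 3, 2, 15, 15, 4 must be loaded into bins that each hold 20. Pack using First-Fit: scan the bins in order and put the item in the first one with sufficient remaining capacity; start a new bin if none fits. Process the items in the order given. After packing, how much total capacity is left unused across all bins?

Put 15 in bin 1; 5 remain.
Put 1 in bin 1; 4 remain.
Put 6 in bin 2; 14 remain.
Put 12 in bin 2; 2 remain.
Put 13 in bin 3; 7 remain.
Put 14 in bin 4; 6 remain.
Put 1 in bin 1; 3 remain.
Put 13 in bin 5; 7 remain.
Put 11 in bin 6; 9 remain.
Put 12 in bin 7; 8 remain.
Put 5 in bin 3; 2 remain.
Put 6 in bin 4; 0 remain.
Put 14 in bin 8; 6 remain.
Put 3 in bin 1; 0 remain.
Put 2 in bin 2; 0 remain.
Put 15 in bin 9; 5 remain.
Put 15 in bin 10; 5 remain.
Put 4 in bin 5; 3 remain.
10 bins × 20 = 200; used 162; unused 38.

38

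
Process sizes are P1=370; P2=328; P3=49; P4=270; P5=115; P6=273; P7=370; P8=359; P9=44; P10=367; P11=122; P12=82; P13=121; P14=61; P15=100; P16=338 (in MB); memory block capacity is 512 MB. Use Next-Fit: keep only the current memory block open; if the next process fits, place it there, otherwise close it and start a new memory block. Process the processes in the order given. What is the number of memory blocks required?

P1 (370 MB) → memory block 1 (remaining 142 MB)
P2 (328 MB) → memory block 2 (remaining 184 MB)
P3 (49 MB) → memory block 2 (remaining 135 MB)
P4 (270 MB) → memory block 3 (remaining 242 MB)
P5 (115 MB) → memory block 3 (remaining 127 MB)
P6 (273 MB) → memory block 4 (remaining 239 MB)
P7 (370 MB) → memory block 5 (remaining 142 MB)
P8 (359 MB) → memory block 6 (remaining 153 MB)
P9 (44 MB) → memory block 6 (remaining 109 MB)
P10 (367 MB) → memory block 7 (remaining 145 MB)
P11 (122 MB) → memory block 7 (remaining 23 MB)
P12 (82 MB) → memory block 8 (remaining 430 MB)
P13 (121 MB) → memory block 8 (remaining 309 MB)
P14 (61 MB) → memory block 8 (remaining 248 MB)
P15 (100 MB) → memory block 8 (remaining 148 MB)
P16 (338 MB) → memory block 9 (remaining 174 MB)
Final memory blocks: [370] [328,49] [270,115] [273] [370] [359,44] [367,122] [82,121,61,100] [338].

9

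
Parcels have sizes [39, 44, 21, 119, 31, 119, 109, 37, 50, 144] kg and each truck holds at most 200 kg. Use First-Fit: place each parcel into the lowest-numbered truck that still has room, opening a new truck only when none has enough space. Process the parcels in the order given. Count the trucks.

Put 39 kg in truck 1; 161 kg remain.
Put 44 kg in truck 1; 117 kg remain.
Put 21 kg in truck 1; 96 kg remain.
Put 119 kg in truck 2; 81 kg remain.
Put 31 kg in truck 1; 65 kg remain.
Put 119 kg in truck 3; 81 kg remain.
Put 109 kg in truck 4; 91 kg remain.
Put 37 kg in truck 1; 28 kg remain.
Put 50 kg in truck 2; 31 kg remain.
Put 144 kg in truck 5; 56 kg remain.
Final trucks: [39,44,21,31,37] [119,50] [119] [109] [144].

5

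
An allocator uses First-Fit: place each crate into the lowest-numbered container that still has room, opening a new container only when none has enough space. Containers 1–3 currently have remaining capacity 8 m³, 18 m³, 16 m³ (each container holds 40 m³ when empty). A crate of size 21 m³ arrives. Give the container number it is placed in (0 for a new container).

0

No container has ≥ 21 m³ free, so a new container is opened.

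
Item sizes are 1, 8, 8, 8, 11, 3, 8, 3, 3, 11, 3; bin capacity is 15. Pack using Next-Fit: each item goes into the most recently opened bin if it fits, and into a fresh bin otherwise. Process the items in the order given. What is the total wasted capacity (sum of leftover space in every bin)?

23

1 → bin 1 (remaining 14)
8 → bin 1 (remaining 6)
8 → bin 2 (remaining 7)
8 → bin 3 (remaining 7)
11 → bin 4 (remaining 4)
3 → bin 4 (remaining 1)
8 → bin 5 (remaining 7)
3 → bin 5 (remaining 4)
3 → bin 5 (remaining 1)
11 → bin 6 (remaining 4)
3 → bin 6 (remaining 1)
6 bins × 15 = 90; used 67; unused 23.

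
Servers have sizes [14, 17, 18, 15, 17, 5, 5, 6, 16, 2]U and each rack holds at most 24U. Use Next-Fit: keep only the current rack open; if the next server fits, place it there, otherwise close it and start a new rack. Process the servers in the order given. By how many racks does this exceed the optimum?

1

Next-Fit: [14] [17] [18] [15] [17,5] [5,6] [16,2] → 7 racks.
6 servers exceed 12U (half the capacity), and no two of those can share a rack, so at least 6 racks are needed.
An optimal packing achieves that bound: [18,6] [17,5,2] [17,5] [16] [15] [14] → 6 racks.
Excess: 7 − 6 = 1.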